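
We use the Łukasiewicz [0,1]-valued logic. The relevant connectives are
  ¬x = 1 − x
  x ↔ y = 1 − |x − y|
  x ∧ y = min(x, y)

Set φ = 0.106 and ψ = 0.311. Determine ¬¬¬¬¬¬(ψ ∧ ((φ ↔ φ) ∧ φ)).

0.106

φ ↔ φ = 1 − |0.106 − 0.106| = 1 − 0.000 = 1.000
(φ ↔ φ) ∧ φ = min(1.000, 0.106) = 0.106
ψ ∧ ((φ ↔ φ) ∧ φ) = min(0.311, 0.106) = 0.106
¬(ψ ∧ ((φ ↔ φ) ∧ φ)) = 1 − 0.106 = 0.894
¬¬(ψ ∧ ((φ ↔ φ) ∧ φ)) = 1 − 0.894 = 0.106
¬¬¬(ψ ∧ ((φ ↔ φ) ∧ φ)) = 1 − 0.106 = 0.894
¬¬¬¬(ψ ∧ ((φ ↔ φ) ∧ φ)) = 1 − 0.894 = 0.106
¬¬¬¬¬(ψ ∧ ((φ ↔ φ) ∧ φ)) = 1 − 0.106 = 0.894
¬¬¬¬¬¬(ψ ∧ ((φ ↔ φ) ∧ φ)) = 1 − 0.894 = 0.106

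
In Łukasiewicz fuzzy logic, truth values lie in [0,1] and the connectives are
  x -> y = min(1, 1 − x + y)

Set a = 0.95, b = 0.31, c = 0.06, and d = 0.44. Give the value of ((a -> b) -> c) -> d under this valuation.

a -> b = min(1, 1 − 0.95 + 0.31) = min(1, 0.36) = 0.36
(a -> b) -> c = min(1, 1 − 0.36 + 0.06) = min(1, 0.70) = 0.70
((a -> b) -> c) -> d = min(1, 1 − 0.70 + 0.44) = min(1, 0.74) = 0.74

0.74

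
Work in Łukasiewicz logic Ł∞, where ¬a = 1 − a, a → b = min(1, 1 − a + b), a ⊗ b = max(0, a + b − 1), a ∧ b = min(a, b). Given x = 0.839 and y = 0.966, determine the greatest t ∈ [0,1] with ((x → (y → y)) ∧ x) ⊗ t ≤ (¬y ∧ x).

0.195

y → y = min(1, 1 − 0.966 + 0.966) = min(1, 1.000) = 1.000
x → (y → y) = min(1, 1 − 0.839 + 1.000) = min(1, 1.161) = 1.000
(x → (y → y)) ∧ x = min(1.000, 0.839) = 0.839
So the left factor is (x → (y → y)) ∧ x = 0.839.
¬y = 1 − 0.966 = 0.034
¬y ∧ x = min(0.034, 0.839) = 0.034
So the right-hand bound is ¬y ∧ x = 0.034.
The residuum of the Łukasiewicz t-norm gives the supremum: min(1, 1 − 0.839 + 0.034).
1 − 0.839 + 0.034 = 0.195, so t = min(1, 0.195) = 0.195.
Check: 0.839 ⊗ 0.195 = max(0, 0.034) = 0.034 ≤ 0.034.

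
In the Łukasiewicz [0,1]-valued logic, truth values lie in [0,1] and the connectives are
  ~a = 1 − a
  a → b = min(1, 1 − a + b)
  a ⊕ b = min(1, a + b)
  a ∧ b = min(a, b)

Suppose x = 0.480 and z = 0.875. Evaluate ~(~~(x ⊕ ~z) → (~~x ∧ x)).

~z = 1 − 0.875 = 0.125
x ⊕ ~z = min(1, 0.480 + 0.125) = min(1, 0.605) = 0.605
~(x ⊕ ~z) = 1 − 0.605 = 0.395
~~(x ⊕ ~z) = 1 − 0.395 = 0.605
~x = 1 − 0.480 = 0.520
~~x = 1 − 0.520 = 0.480
~~x ∧ x = min(0.480, 0.480) = 0.480
~~(x ⊕ ~z) → (~~x ∧ x) = min(1, 1 − 0.605 + 0.480) = min(1, 0.875) = 0.875
~(~~(x ⊕ ~z) → (~~x ∧ x)) = 1 − 0.875 = 0.125

0.125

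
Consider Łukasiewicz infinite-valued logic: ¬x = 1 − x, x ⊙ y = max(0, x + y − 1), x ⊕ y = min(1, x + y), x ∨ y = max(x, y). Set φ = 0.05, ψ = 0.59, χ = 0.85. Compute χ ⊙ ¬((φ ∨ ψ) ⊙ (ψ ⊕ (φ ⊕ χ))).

0.26

φ ∨ ψ = max(0.05, 0.59) = 0.59
φ ⊕ χ = min(1, 0.05 + 0.85) = min(1, 0.90) = 0.90
ψ ⊕ (φ ⊕ χ) = min(1, 0.59 + 0.90) = min(1, 1.49) = 1.00
(φ ∨ ψ) ⊙ (ψ ⊕ (φ ⊕ χ)) = max(0, 0.59 + 1.00 − 1) = max(0, 0.59) = 0.59
¬((φ ∨ ψ) ⊙ (ψ ⊕ (φ ⊕ χ))) = 1 − 0.59 = 0.41
χ ⊙ ¬((φ ∨ ψ) ⊙ (ψ ⊕ (φ ⊕ χ))) = max(0, 0.85 + 0.41 − 1) = max(0, 0.26) = 0.26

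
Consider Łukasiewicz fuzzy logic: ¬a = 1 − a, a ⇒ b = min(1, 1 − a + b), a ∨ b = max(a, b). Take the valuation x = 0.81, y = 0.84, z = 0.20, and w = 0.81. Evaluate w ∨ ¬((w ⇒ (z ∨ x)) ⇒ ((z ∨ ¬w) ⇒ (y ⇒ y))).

z ∨ x = max(0.20, 0.81) = 0.81
w ⇒ (z ∨ x) = min(1, 1 − 0.81 + 0.81) = min(1, 1.00) = 1.00
¬w = 1 − 0.81 = 0.19
z ∨ ¬w = max(0.20, 0.19) = 0.20
y ⇒ y = min(1, 1 − 0.84 + 0.84) = min(1, 1.00) = 1.00
(z ∨ ¬w) ⇒ (y ⇒ y) = min(1, 1 − 0.20 + 1.00) = min(1, 1.80) = 1.00
(w ⇒ (z ∨ x)) ⇒ ((z ∨ ¬w) ⇒ (y ⇒ y)) = min(1, 1 − 1.00 + 1.00) = min(1, 1.00) = 1.00
¬((w ⇒ (z ∨ x)) ⇒ ((z ∨ ¬w) ⇒ (y ⇒ y))) = 1 − 1.00 = 0.00
w ∨ ¬((w ⇒ (z ∨ x)) ⇒ ((z ∨ ¬w) ⇒ (y ⇒ y))) = max(0.81, 0.00) = 0.81

0.81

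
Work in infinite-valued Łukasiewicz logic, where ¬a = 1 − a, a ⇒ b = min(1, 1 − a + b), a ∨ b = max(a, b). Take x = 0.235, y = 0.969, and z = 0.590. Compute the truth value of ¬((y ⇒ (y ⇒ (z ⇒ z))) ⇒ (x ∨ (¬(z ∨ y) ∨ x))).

0.765

z ⇒ z = min(1, 1 − 0.590 + 0.590) = min(1, 1.000) = 1.000
y ⇒ (z ⇒ z) = min(1, 1 − 0.969 + 1.000) = min(1, 1.031) = 1.000
y ⇒ (y ⇒ (z ⇒ z)) = min(1, 1 − 0.969 + 1.000) = min(1, 1.031) = 1.000
z ∨ y = max(0.590, 0.969) = 0.969
¬(z ∨ y) = 1 − 0.969 = 0.031
¬(z ∨ y) ∨ x = max(0.031, 0.235) = 0.235
x ∨ (¬(z ∨ y) ∨ x) = max(0.235, 0.235) = 0.235
(y ⇒ (y ⇒ (z ⇒ z))) ⇒ (x ∨ (¬(z ∨ y) ∨ x)) = min(1, 1 − 1.000 + 0.235) = min(1, 0.235) = 0.235
¬((y ⇒ (y ⇒ (z ⇒ z))) ⇒ (x ∨ (¬(z ∨ y) ∨ x))) = 1 − 0.235 = 0.765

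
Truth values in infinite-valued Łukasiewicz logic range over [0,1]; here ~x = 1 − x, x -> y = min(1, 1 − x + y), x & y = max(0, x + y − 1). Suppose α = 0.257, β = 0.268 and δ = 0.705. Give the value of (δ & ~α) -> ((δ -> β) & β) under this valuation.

~α = 1 − 0.257 = 0.743
δ & ~α = max(0, 0.705 + 0.743 − 1) = max(0, 0.448) = 0.448
δ -> β = min(1, 1 − 0.705 + 0.268) = min(1, 0.563) = 0.563
(δ -> β) & β = max(0, 0.563 + 0.268 − 1) = max(0, -0.169) = 0.000
(δ & ~α) -> ((δ -> β) & β) = min(1, 1 − 0.448 + 0.000) = min(1, 0.552) = 0.552

0.552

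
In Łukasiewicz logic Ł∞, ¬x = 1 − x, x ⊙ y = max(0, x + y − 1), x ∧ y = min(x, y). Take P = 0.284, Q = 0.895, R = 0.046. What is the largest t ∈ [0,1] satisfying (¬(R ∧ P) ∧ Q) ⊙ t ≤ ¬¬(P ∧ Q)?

0.389

R ∧ P = min(0.046, 0.284) = 0.046
¬(R ∧ P) = 1 − 0.046 = 0.954
¬(R ∧ P) ∧ Q = min(0.954, 0.895) = 0.895
So the left factor is ¬(R ∧ P) ∧ Q = 0.895.
P ∧ Q = min(0.284, 0.895) = 0.284
¬(P ∧ Q) = 1 − 0.284 = 0.716
¬¬(P ∧ Q) = 1 − 0.716 = 0.284
So the right-hand bound is ¬¬(P ∧ Q) = 0.284.
The residuum of the Łukasiewicz t-norm gives the supremum: min(1, 1 − 0.895 + 0.284).
1 − 0.895 + 0.284 = 0.389, so t = min(1, 0.389) = 0.389.
Check: 0.895 ⊙ 0.389 = max(0, 0.284) = 0.284 ≤ 0.284.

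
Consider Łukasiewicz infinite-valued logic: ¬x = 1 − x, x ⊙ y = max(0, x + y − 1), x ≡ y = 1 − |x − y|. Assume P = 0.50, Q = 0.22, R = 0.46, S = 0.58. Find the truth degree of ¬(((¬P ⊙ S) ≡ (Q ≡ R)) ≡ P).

0.18

¬P = 1 − 0.50 = 0.50
¬P ⊙ S = max(0, 0.50 + 0.58 − 1) = max(0, 0.08) = 0.08
Q ≡ R = 1 − |0.22 − 0.46| = 1 − 0.24 = 0.76
(¬P ⊙ S) ≡ (Q ≡ R) = 1 − |0.08 − 0.76| = 1 − 0.68 = 0.32
((¬P ⊙ S) ≡ (Q ≡ R)) ≡ P = 1 − |0.32 − 0.50| = 1 − 0.18 = 0.82
¬(((¬P ⊙ S) ≡ (Q ≡ R)) ≡ P) = 1 − 0.82 = 0.18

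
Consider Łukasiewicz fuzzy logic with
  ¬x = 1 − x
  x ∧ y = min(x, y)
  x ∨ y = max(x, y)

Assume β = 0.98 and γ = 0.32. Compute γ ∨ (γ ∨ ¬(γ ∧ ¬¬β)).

0.68

¬β = 1 − 0.98 = 0.02
¬¬β = 1 − 0.02 = 0.98
γ ∧ ¬¬β = min(0.32, 0.98) = 0.32
¬(γ ∧ ¬¬β) = 1 − 0.32 = 0.68
γ ∨ ¬(γ ∧ ¬¬β) = max(0.32, 0.68) = 0.68
γ ∨ (γ ∨ ¬(γ ∧ ¬¬β)) = max(0.32, 0.68) = 0.68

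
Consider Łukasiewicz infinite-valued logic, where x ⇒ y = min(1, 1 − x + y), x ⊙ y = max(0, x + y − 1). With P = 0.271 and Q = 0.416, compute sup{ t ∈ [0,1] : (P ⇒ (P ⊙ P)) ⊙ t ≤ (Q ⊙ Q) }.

P ⊙ P = max(0, 0.271 + 0.271 − 1) = max(0, -0.458) = 0.000
P ⇒ (P ⊙ P) = min(1, 1 − 0.271 + 0.000) = min(1, 0.729) = 0.729
So the left factor is P ⇒ (P ⊙ P) = 0.729.
Q ⊙ Q = max(0, 0.416 + 0.416 − 1) = max(0, -0.168) = 0.000
So the right-hand bound is Q ⊙ Q = 0.000.
The residuum of the Łukasiewicz t-norm gives the supremum: min(1, 1 − 0.729 + 0.000).
1 − 0.729 + 0.000 = 0.271, so t = min(1, 0.271) = 0.271.
Check: 0.729 ⊙ 0.271 = max(0, 0.000) = 0.000 ≤ 0.000.

0.271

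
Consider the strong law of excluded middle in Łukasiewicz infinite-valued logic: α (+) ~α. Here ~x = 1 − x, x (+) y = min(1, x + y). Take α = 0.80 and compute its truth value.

1.00

~α = 1 − 0.80 = 0.20
α (+) ~α = min(1, 0.80 + 0.20) = min(1, 1.00) = 1.00
(As expected: always 1 in Ł∞ since a ⊕ (1−a) = 1.)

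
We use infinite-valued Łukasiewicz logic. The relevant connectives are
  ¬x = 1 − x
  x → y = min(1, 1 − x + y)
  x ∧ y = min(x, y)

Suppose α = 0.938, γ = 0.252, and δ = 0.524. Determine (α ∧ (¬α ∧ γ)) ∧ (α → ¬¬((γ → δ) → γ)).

0.062

¬α = 1 − 0.938 = 0.062
¬α ∧ γ = min(0.062, 0.252) = 0.062
α ∧ (¬α ∧ γ) = min(0.938, 0.062) = 0.062
γ → δ = min(1, 1 − 0.252 + 0.524) = min(1, 1.272) = 1.000
(γ → δ) → γ = min(1, 1 − 1.000 + 0.252) = min(1, 0.252) = 0.252
¬((γ → δ) → γ) = 1 − 0.252 = 0.748
¬¬((γ → δ) → γ) = 1 − 0.748 = 0.252
α → ¬¬((γ → δ) → γ) = min(1, 1 − 0.938 + 0.252) = min(1, 0.314) = 0.314
(α ∧ (¬α ∧ γ)) ∧ (α → ¬¬((γ → δ) → γ)) = min(0.062, 0.314) = 0.062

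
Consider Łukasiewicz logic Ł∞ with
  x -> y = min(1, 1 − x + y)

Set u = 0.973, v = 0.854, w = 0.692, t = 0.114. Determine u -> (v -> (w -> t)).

w -> t = min(1, 1 − 0.692 + 0.114) = min(1, 0.422) = 0.422
v -> (w -> t) = min(1, 1 − 0.854 + 0.422) = min(1, 0.568) = 0.568
u -> (v -> (w -> t)) = min(1, 1 − 0.973 + 0.568) = min(1, 0.595) = 0.595

0.595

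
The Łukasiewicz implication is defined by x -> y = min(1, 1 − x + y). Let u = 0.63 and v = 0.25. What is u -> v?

u -> v = min(1, 1 − 0.63 + 0.25) = min(1, 0.62) = 0.62
For comparison, the Gödel implication (1 if x ≤ y else y) would give 0.25.

0.62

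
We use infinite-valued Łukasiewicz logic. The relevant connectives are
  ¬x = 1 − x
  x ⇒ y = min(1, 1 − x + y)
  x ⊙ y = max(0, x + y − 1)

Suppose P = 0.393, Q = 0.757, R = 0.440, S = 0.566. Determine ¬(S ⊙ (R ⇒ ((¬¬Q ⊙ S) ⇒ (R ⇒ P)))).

0.434

¬Q = 1 − 0.757 = 0.243
¬¬Q = 1 − 0.243 = 0.757
¬¬Q ⊙ S = max(0, 0.757 + 0.566 − 1) = max(0, 0.323) = 0.323
R ⇒ P = min(1, 1 − 0.440 + 0.393) = min(1, 0.953) = 0.953
(¬¬Q ⊙ S) ⇒ (R ⇒ P) = min(1, 1 − 0.323 + 0.953) = min(1, 1.630) = 1.000
R ⇒ ((¬¬Q ⊙ S) ⇒ (R ⇒ P)) = min(1, 1 − 0.440 + 1.000) = min(1, 1.560) = 1.000
S ⊙ (R ⇒ ((¬¬Q ⊙ S) ⇒ (R ⇒ P))) = max(0, 0.566 + 1.000 − 1) = max(0, 0.566) = 0.566
¬(S ⊙ (R ⇒ ((¬¬Q ⊙ S) ⇒ (R ⇒ P)))) = 1 − 0.566 = 0.434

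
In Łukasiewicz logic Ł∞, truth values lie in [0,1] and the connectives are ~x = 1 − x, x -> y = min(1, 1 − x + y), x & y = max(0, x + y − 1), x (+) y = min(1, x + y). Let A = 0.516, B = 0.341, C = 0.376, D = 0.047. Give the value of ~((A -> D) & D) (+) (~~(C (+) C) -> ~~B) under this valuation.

1.000

A -> D = min(1, 1 − 0.516 + 0.047) = min(1, 0.531) = 0.531
(A -> D) & D = max(0, 0.531 + 0.047 − 1) = max(0, -0.422) = 0.000
~((A -> D) & D) = 1 − 0.000 = 1.000
C (+) C = min(1, 0.376 + 0.376) = min(1, 0.752) = 0.752
~(C (+) C) = 1 − 0.752 = 0.248
~~(C (+) C) = 1 − 0.248 = 0.752
~B = 1 − 0.341 = 0.659
~~B = 1 − 0.659 = 0.341
~~(C (+) C) -> ~~B = min(1, 1 − 0.752 + 0.341) = min(1, 0.589) = 0.589
~((A -> D) & D) (+) (~~(C (+) C) -> ~~B) = min(1, 1.000 + 0.589) = min(1, 1.589) = 1.000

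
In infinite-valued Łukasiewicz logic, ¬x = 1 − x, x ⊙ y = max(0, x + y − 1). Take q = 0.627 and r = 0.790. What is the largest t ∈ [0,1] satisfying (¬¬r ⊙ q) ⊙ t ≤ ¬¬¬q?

0.956

¬r = 1 − 0.790 = 0.210
¬¬r = 1 − 0.210 = 0.790
¬¬r ⊙ q = max(0, 0.790 + 0.627 − 1) = max(0, 0.417) = 0.417
So the left factor is ¬¬r ⊙ q = 0.417.
¬q = 1 − 0.627 = 0.373
¬¬q = 1 − 0.373 = 0.627
¬¬¬q = 1 − 0.627 = 0.373
So the right-hand bound is ¬¬¬q = 0.373.
The residuum of the Łukasiewicz t-norm gives the supremum: min(1, 1 − 0.417 + 0.373).
1 − 0.417 + 0.373 = 0.956, so t = min(1, 0.956) = 0.956.
Check: 0.417 ⊙ 0.956 = max(0, 0.373) = 0.373 ≤ 0.373.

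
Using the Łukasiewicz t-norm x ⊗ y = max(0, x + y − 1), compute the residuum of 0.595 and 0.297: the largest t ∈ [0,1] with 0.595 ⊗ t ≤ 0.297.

The residuum of the Łukasiewicz t-norm gives the supremum: min(1, 1 − 0.595 + 0.297).
1 − 0.595 + 0.297 = 0.702, so t = min(1, 0.702) = 0.702.
Check: 0.595 ⊗ 0.702 = max(0, 0.297) = 0.297 ≤ 0.297.

0.702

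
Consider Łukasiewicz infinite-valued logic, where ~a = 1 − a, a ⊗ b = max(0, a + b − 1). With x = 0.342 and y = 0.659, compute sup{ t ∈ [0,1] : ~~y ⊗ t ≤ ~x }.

0.999

~y = 1 − 0.659 = 0.341
~~y = 1 − 0.341 = 0.659
So the left factor is ~~y = 0.659.
~x = 1 − 0.342 = 0.658
So the right-hand bound is ~x = 0.658.
The residuum of the Łukasiewicz t-norm gives the supremum: min(1, 1 − 0.659 + 0.658).
1 − 0.659 + 0.658 = 0.999, so t = min(1, 0.999) = 0.999.
Check: 0.659 ⊗ 0.999 = max(0, 0.658) = 0.658 ≤ 0.658.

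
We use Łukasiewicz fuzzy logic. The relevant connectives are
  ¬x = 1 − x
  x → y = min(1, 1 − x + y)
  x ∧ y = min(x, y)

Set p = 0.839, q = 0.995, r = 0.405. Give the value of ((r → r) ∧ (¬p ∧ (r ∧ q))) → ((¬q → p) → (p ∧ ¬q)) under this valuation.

0.844

r → r = min(1, 1 − 0.405 + 0.405) = min(1, 1.000) = 1.000
¬p = 1 − 0.839 = 0.161
r ∧ q = min(0.405, 0.995) = 0.405
¬p ∧ (r ∧ q) = min(0.161, 0.405) = 0.161
(r → r) ∧ (¬p ∧ (r ∧ q)) = min(1.000, 0.161) = 0.161
¬q = 1 − 0.995 = 0.005
¬q → p = min(1, 1 − 0.005 + 0.839) = min(1, 1.834) = 1.000
p ∧ ¬q = min(0.839, 0.005) = 0.005
(¬q → p) → (p ∧ ¬q) = min(1, 1 − 1.000 + 0.005) = min(1, 0.005) = 0.005
((r → r) ∧ (¬p ∧ (r ∧ q))) → ((¬q → p) → (p ∧ ¬q)) = min(1, 1 − 0.161 + 0.005) = min(1, 0.844) = 0.844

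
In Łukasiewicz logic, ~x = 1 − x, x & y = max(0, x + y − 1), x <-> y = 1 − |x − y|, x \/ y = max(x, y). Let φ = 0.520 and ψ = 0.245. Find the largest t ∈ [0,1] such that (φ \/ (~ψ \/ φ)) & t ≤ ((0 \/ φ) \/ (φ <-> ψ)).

0.970

~ψ = 1 − 0.245 = 0.755
~ψ \/ φ = max(0.755, 0.520) = 0.755
φ \/ (~ψ \/ φ) = max(0.520, 0.755) = 0.755
So the left factor is φ \/ (~ψ \/ φ) = 0.755.
0 \/ φ = max(0.000, 0.520) = 0.520
φ <-> ψ = 1 − |0.520 − 0.245| = 1 − 0.275 = 0.725
(0 \/ φ) \/ (φ <-> ψ) = max(0.520, 0.725) = 0.725
So the right-hand bound is (0 \/ φ) \/ (φ <-> ψ) = 0.725.
The residuum of the Łukasiewicz t-norm gives the supremum: min(1, 1 − 0.755 + 0.725).
1 − 0.755 + 0.725 = 0.970, so t = min(1, 0.970) = 0.970.
Check: 0.755 & 0.970 = max(0, 0.725) = 0.725 ≤ 0.725.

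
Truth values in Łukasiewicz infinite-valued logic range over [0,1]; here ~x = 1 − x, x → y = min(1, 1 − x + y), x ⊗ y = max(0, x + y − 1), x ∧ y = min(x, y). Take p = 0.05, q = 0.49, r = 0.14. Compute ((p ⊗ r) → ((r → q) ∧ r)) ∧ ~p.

p ⊗ r = max(0, 0.05 + 0.14 − 1) = max(0, -0.81) = 0.00
r → q = min(1, 1 − 0.14 + 0.49) = min(1, 1.35) = 1.00
(r → q) ∧ r = min(1.00, 0.14) = 0.14
(p ⊗ r) → ((r → q) ∧ r) = min(1, 1 − 0.00 + 0.14) = min(1, 1.14) = 1.00
~p = 1 − 0.05 = 0.95
((p ⊗ r) → ((r → q) ∧ r)) ∧ ~p = min(1.00, 0.95) = 0.95

0.95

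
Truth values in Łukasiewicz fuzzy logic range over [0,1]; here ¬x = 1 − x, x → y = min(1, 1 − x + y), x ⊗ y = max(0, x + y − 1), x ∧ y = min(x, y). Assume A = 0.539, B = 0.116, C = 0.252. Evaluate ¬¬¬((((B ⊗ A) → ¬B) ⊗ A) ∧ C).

B ⊗ A = max(0, 0.116 + 0.539 − 1) = max(0, -0.345) = 0.000
¬B = 1 − 0.116 = 0.884
(B ⊗ A) → ¬B = min(1, 1 − 0.000 + 0.884) = min(1, 1.884) = 1.000
((B ⊗ A) → ¬B) ⊗ A = max(0, 1.000 + 0.539 − 1) = max(0, 0.539) = 0.539
(((B ⊗ A) → ¬B) ⊗ A) ∧ C = min(0.539, 0.252) = 0.252
¬((((B ⊗ A) → ¬B) ⊗ A) ∧ C) = 1 − 0.252 = 0.748
¬¬((((B ⊗ A) → ¬B) ⊗ A) ∧ C) = 1 − 0.748 = 0.252
¬¬¬((((B ⊗ A) → ¬B) ⊗ A) ∧ C) = 1 − 0.252 = 0.748

0.748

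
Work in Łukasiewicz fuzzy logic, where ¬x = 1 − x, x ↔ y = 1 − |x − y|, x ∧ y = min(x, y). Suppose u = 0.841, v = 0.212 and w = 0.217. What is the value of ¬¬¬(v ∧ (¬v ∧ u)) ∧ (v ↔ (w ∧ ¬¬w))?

¬v = 1 − 0.212 = 0.788
¬v ∧ u = min(0.788, 0.841) = 0.788
v ∧ (¬v ∧ u) = min(0.212, 0.788) = 0.212
¬(v ∧ (¬v ∧ u)) = 1 − 0.212 = 0.788
¬¬(v ∧ (¬v ∧ u)) = 1 − 0.788 = 0.212
¬¬¬(v ∧ (¬v ∧ u)) = 1 − 0.212 = 0.788
¬w = 1 − 0.217 = 0.783
¬¬w = 1 − 0.783 = 0.217
w ∧ ¬¬w = min(0.217, 0.217) = 0.217
v ↔ (w ∧ ¬¬w) = 1 − |0.212 − 0.217| = 1 − 0.005 = 0.995
¬¬¬(v ∧ (¬v ∧ u)) ∧ (v ↔ (w ∧ ¬¬w)) = min(0.788, 0.995) = 0.788

0.788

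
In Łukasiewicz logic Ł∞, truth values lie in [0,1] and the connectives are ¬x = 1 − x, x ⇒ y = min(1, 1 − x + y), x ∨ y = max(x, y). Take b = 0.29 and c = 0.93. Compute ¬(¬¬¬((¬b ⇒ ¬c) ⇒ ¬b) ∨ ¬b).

¬b = 1 − 0.29 = 0.71
¬c = 1 − 0.93 = 0.07
¬b ⇒ ¬c = min(1, 1 − 0.71 + 0.07) = min(1, 0.36) = 0.36
(¬b ⇒ ¬c) ⇒ ¬b = min(1, 1 − 0.36 + 0.71) = min(1, 1.35) = 1.00
¬((¬b ⇒ ¬c) ⇒ ¬b) = 1 − 1.00 = 0.00
¬¬((¬b ⇒ ¬c) ⇒ ¬b) = 1 − 0.00 = 1.00
¬¬¬((¬b ⇒ ¬c) ⇒ ¬b) = 1 − 1.00 = 0.00
¬¬¬((¬b ⇒ ¬c) ⇒ ¬b) ∨ ¬b = max(0.00, 0.71) = 0.71
¬(¬¬¬((¬b ⇒ ¬c) ⇒ ¬b) ∨ ¬b) = 1 − 0.71 = 0.29

0.29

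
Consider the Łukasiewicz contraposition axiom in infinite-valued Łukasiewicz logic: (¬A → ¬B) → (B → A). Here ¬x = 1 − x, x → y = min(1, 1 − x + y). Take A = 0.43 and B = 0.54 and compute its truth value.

¬A = 1 − 0.43 = 0.57
¬B = 1 − 0.54 = 0.46
¬A → ¬B = min(1, 1 − 0.57 + 0.46) = min(1, 0.89) = 0.89
B → A = min(1, 1 − 0.54 + 0.43) = min(1, 0.89) = 0.89
(¬A → ¬B) → (B → A) = min(1, 1 − 0.89 + 0.89) = min(1, 1.00) = 1.00
(As expected: an axiom of Ł∞, always 1.)

1.00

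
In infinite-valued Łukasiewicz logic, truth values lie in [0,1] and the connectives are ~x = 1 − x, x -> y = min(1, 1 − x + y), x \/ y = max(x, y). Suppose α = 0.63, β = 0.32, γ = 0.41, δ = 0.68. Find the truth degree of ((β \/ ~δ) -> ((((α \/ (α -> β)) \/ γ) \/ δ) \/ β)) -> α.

0.63

~δ = 1 − 0.68 = 0.32
β \/ ~δ = max(0.32, 0.32) = 0.32
α -> β = min(1, 1 − 0.63 + 0.32) = min(1, 0.69) = 0.69
α \/ (α -> β) = max(0.63, 0.69) = 0.69
(α \/ (α -> β)) \/ γ = max(0.69, 0.41) = 0.69
((α \/ (α -> β)) \/ γ) \/ δ = max(0.69, 0.68) = 0.69
(((α \/ (α -> β)) \/ γ) \/ δ) \/ β = max(0.69, 0.32) = 0.69
(β \/ ~δ) -> ((((α \/ (α -> β)) \/ γ) \/ δ) \/ β) = min(1, 1 − 0.32 + 0.69) = min(1, 1.37) = 1.00
((β \/ ~δ) -> ((((α \/ (α -> β)) \/ γ) \/ δ) \/ β)) -> α = min(1, 1 − 1.00 + 0.63) = min(1, 0.63) = 0.63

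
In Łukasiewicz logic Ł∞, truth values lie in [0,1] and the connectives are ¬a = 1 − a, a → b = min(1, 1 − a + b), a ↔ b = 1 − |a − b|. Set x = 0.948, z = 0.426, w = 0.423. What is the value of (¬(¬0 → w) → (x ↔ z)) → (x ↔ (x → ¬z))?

0.777

¬0 = 1 − 0.000 = 1.000
¬0 → w = min(1, 1 − 1.000 + 0.423) = min(1, 0.423) = 0.423
¬(¬0 → w) = 1 − 0.423 = 0.577
x ↔ z = 1 − |0.948 − 0.426| = 1 − 0.522 = 0.478
¬(¬0 → w) → (x ↔ z) = min(1, 1 − 0.577 + 0.478) = min(1, 0.901) = 0.901
¬z = 1 − 0.426 = 0.574
x → ¬z = min(1, 1 − 0.948 + 0.574) = min(1, 0.626) = 0.626
x ↔ (x → ¬z) = 1 − |0.948 − 0.626| = 1 − 0.322 = 0.678
(¬(¬0 → w) → (x ↔ z)) → (x ↔ (x → ¬z)) = min(1, 1 − 0.901 + 0.678) = min(1, 0.777) = 0.777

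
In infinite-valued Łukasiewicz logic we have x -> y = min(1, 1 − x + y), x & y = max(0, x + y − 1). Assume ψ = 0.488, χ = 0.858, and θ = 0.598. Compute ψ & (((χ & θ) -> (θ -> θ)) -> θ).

χ & θ = max(0, 0.858 + 0.598 − 1) = max(0, 0.456) = 0.456
θ -> θ = min(1, 1 − 0.598 + 0.598) = min(1, 1.000) = 1.000
(χ & θ) -> (θ -> θ) = min(1, 1 − 0.456 + 1.000) = min(1, 1.544) = 1.000
((χ & θ) -> (θ -> θ)) -> θ = min(1, 1 − 1.000 + 0.598) = min(1, 0.598) = 0.598
ψ & (((χ & θ) -> (θ -> θ)) -> θ) = max(0, 0.488 + 0.598 − 1) = max(0, 0.086) = 0.086

0.086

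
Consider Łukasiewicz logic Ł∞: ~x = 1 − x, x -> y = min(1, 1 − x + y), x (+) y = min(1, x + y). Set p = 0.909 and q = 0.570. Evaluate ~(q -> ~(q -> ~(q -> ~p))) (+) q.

~p = 1 − 0.909 = 0.091
q -> ~p = min(1, 1 − 0.570 + 0.091) = min(1, 0.521) = 0.521
~(q -> ~p) = 1 − 0.521 = 0.479
q -> ~(q -> ~p) = min(1, 1 − 0.570 + 0.479) = min(1, 0.909) = 0.909
~(q -> ~(q -> ~p)) = 1 − 0.909 = 0.091
q -> ~(q -> ~(q -> ~p)) = min(1, 1 − 0.570 + 0.091) = min(1, 0.521) = 0.521
~(q -> ~(q -> ~(q -> ~p))) = 1 − 0.521 = 0.479
~(q -> ~(q -> ~(q -> ~p))) (+) q = min(1, 0.479 + 0.570) = min(1, 1.049) = 1.000

1.000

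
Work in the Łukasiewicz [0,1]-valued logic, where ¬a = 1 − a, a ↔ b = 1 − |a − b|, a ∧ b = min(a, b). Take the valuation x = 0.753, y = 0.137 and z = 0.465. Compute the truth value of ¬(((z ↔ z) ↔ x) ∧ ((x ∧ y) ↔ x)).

0.616

z ↔ z = 1 − |0.465 − 0.465| = 1 − 0.000 = 1.000
(z ↔ z) ↔ x = 1 − |1.000 − 0.753| = 1 − 0.247 = 0.753
x ∧ y = min(0.753, 0.137) = 0.137
(x ∧ y) ↔ x = 1 − |0.137 − 0.753| = 1 − 0.616 = 0.384
((z ↔ z) ↔ x) ∧ ((x ∧ y) ↔ x) = min(0.753, 0.384) = 0.384
¬(((z ↔ z) ↔ x) ∧ ((x ∧ y) ↔ x)) = 1 − 0.384 = 0.616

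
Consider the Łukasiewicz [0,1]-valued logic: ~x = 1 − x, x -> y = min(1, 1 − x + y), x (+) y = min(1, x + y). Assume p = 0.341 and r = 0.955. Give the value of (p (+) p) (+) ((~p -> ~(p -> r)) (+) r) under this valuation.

p (+) p = min(1, 0.341 + 0.341) = min(1, 0.682) = 0.682
~p = 1 − 0.341 = 0.659
p -> r = min(1, 1 − 0.341 + 0.955) = min(1, 1.614) = 1.000
~(p -> r) = 1 − 1.000 = 0.000
~p -> ~(p -> r) = min(1, 1 − 0.659 + 0.000) = min(1, 0.341) = 0.341
(~p -> ~(p -> r)) (+) r = min(1, 0.341 + 0.955) = min(1, 1.296) = 1.000
(p (+) p) (+) ((~p -> ~(p -> r)) (+) r) = min(1, 0.682 + 1.000) = min(1, 1.682) = 1.000

1.000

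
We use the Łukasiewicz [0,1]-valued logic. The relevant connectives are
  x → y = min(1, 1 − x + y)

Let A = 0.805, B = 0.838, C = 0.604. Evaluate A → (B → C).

0.961

B → C = min(1, 1 − 0.838 + 0.604) = min(1, 0.766) = 0.766
A → (B → C) = min(1, 1 − 0.805 + 0.766) = min(1, 0.961) = 0.961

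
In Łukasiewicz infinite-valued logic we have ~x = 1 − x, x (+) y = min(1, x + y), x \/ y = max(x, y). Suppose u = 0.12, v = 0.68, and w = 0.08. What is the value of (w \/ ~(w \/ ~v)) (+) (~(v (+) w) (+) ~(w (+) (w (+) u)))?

~v = 1 − 0.68 = 0.32
w \/ ~v = max(0.08, 0.32) = 0.32
~(w \/ ~v) = 1 − 0.32 = 0.68
w \/ ~(w \/ ~v) = max(0.08, 0.68) = 0.68
v (+) w = min(1, 0.68 + 0.08) = min(1, 0.76) = 0.76
~(v (+) w) = 1 − 0.76 = 0.24
w (+) u = min(1, 0.08 + 0.12) = min(1, 0.20) = 0.20
w (+) (w (+) u) = min(1, 0.08 + 0.20) = min(1, 0.28) = 0.28
~(w (+) (w (+) u)) = 1 − 0.28 = 0.72
~(v (+) w) (+) ~(w (+) (w (+) u)) = min(1, 0.24 + 0.72) = min(1, 0.96) = 0.96
(w \/ ~(w \/ ~v)) (+) (~(v (+) w) (+) ~(w (+) (w (+) u))) = min(1, 0.68 + 0.96) = min(1, 1.64) = 1.00

1.00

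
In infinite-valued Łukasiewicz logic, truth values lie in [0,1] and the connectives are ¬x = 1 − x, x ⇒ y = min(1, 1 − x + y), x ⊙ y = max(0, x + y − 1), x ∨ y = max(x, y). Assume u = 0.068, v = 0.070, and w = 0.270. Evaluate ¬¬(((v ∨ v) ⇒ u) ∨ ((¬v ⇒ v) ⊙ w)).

v ∨ v = max(0.070, 0.070) = 0.070
(v ∨ v) ⇒ u = min(1, 1 − 0.070 + 0.068) = min(1, 0.998) = 0.998
¬v = 1 − 0.070 = 0.930
¬v ⇒ v = min(1, 1 − 0.930 + 0.070) = min(1, 0.140) = 0.140
(¬v ⇒ v) ⊙ w = max(0, 0.140 + 0.270 − 1) = max(0, -0.590) = 0.000
((v ∨ v) ⇒ u) ∨ ((¬v ⇒ v) ⊙ w) = max(0.998, 0.000) = 0.998
¬(((v ∨ v) ⇒ u) ∨ ((¬v ⇒ v) ⊙ w)) = 1 − 0.998 = 0.002
¬¬(((v ∨ v) ⇒ u) ∨ ((¬v ⇒ v) ⊙ w)) = 1 − 0.002 = 0.998

0.998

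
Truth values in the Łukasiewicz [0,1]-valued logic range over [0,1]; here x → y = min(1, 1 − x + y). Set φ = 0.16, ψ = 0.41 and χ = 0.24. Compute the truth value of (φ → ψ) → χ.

φ → ψ = min(1, 1 − 0.16 + 0.41) = min(1, 1.25) = 1.00
(φ → ψ) → χ = min(1, 1 − 1.00 + 0.24) = min(1, 0.24) = 0.24

0.24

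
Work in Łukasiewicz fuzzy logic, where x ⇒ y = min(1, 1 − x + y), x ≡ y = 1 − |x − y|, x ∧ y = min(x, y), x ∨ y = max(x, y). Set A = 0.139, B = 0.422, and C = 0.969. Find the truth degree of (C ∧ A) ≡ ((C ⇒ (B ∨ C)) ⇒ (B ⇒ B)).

0.139

C ∧ A = min(0.969, 0.139) = 0.139
B ∨ C = max(0.422, 0.969) = 0.969
C ⇒ (B ∨ C) = min(1, 1 − 0.969 + 0.969) = min(1, 1.000) = 1.000
B ⇒ B = min(1, 1 − 0.422 + 0.422) = min(1, 1.000) = 1.000
(C ⇒ (B ∨ C)) ⇒ (B ⇒ B) = min(1, 1 − 1.000 + 1.000) = min(1, 1.000) = 1.000
(C ∧ A) ≡ ((C ⇒ (B ∨ C)) ⇒ (B ⇒ B)) = 1 − |0.139 − 1.000| = 1 − 0.861 = 0.139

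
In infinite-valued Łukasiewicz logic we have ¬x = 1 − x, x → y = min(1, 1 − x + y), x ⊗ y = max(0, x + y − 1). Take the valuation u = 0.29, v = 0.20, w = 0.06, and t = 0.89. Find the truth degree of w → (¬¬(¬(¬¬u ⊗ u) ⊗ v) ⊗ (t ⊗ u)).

¬u = 1 − 0.29 = 0.71
¬¬u = 1 − 0.71 = 0.29
¬¬u ⊗ u = max(0, 0.29 + 0.29 − 1) = max(0, -0.42) = 0.00
¬(¬¬u ⊗ u) = 1 − 0.00 = 1.00
¬(¬¬u ⊗ u) ⊗ v = max(0, 1.00 + 0.20 − 1) = max(0, 0.20) = 0.20
¬(¬(¬¬u ⊗ u) ⊗ v) = 1 − 0.20 = 0.80
¬¬(¬(¬¬u ⊗ u) ⊗ v) = 1 − 0.80 = 0.20
t ⊗ u = max(0, 0.89 + 0.29 − 1) = max(0, 0.18) = 0.18
¬¬(¬(¬¬u ⊗ u) ⊗ v) ⊗ (t ⊗ u) = max(0, 0.20 + 0.18 − 1) = max(0, -0.62) = 0.00
w → (¬¬(¬(¬¬u ⊗ u) ⊗ v) ⊗ (t ⊗ u)) = min(1, 1 − 0.06 + 0.00) = min(1, 0.94) = 0.94

0.94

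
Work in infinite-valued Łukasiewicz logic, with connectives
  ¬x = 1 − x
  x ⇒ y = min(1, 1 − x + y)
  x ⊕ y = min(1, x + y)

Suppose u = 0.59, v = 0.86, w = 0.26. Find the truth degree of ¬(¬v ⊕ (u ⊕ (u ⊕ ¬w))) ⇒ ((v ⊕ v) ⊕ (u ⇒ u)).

¬v = 1 − 0.86 = 0.14
¬w = 1 − 0.26 = 0.74
u ⊕ ¬w = min(1, 0.59 + 0.74) = min(1, 1.33) = 1.00
u ⊕ (u ⊕ ¬w) = min(1, 0.59 + 1.00) = min(1, 1.59) = 1.00
¬v ⊕ (u ⊕ (u ⊕ ¬w)) = min(1, 0.14 + 1.00) = min(1, 1.14) = 1.00
¬(¬v ⊕ (u ⊕ (u ⊕ ¬w))) = 1 − 1.00 = 0.00
v ⊕ v = min(1, 0.86 + 0.86) = min(1, 1.72) = 1.00
u ⇒ u = min(1, 1 − 0.59 + 0.59) = min(1, 1.00) = 1.00
(v ⊕ v) ⊕ (u ⇒ u) = min(1, 1.00 + 1.00) = min(1, 2.00) = 1.00
¬(¬v ⊕ (u ⊕ (u ⊕ ¬w))) ⇒ ((v ⊕ v) ⊕ (u ⇒ u)) = min(1, 1 − 0.00 + 1.00) = min(1, 2.00) = 1.00

1.00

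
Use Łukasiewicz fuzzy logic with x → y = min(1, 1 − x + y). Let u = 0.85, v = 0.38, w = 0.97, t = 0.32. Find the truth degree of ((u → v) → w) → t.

0.32

u → v = min(1, 1 − 0.85 + 0.38) = min(1, 0.53) = 0.53
(u → v) → w = min(1, 1 − 0.53 + 0.97) = min(1, 1.44) = 1.00
((u → v) → w) → t = min(1, 1 − 1.00 + 0.32) = min(1, 0.32) = 0.32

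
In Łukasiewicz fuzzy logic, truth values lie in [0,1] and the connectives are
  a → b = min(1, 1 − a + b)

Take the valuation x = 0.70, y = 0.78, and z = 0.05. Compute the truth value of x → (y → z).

0.57

y → z = min(1, 1 − 0.78 + 0.05) = min(1, 0.27) = 0.27
x → (y → z) = min(1, 1 − 0.70 + 0.27) = min(1, 0.57) = 0.57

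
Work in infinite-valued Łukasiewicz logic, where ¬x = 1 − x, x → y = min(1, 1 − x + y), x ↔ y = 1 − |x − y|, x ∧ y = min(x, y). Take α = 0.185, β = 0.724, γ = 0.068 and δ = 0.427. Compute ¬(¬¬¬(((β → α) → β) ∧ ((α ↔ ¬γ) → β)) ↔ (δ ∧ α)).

0.185

β → α = min(1, 1 − 0.724 + 0.185) = min(1, 0.461) = 0.461
(β → α) → β = min(1, 1 − 0.461 + 0.724) = min(1, 1.263) = 1.000
¬γ = 1 − 0.068 = 0.932
α ↔ ¬γ = 1 − |0.185 − 0.932| = 1 − 0.747 = 0.253
(α ↔ ¬γ) → β = min(1, 1 − 0.253 + 0.724) = min(1, 1.471) = 1.000
((β → α) → β) ∧ ((α ↔ ¬γ) → β) = min(1.000, 1.000) = 1.000
¬(((β → α) → β) ∧ ((α ↔ ¬γ) → β)) = 1 − 1.000 = 0.000
¬¬(((β → α) → β) ∧ ((α ↔ ¬γ) → β)) = 1 − 0.000 = 1.000
¬¬¬(((β → α) → β) ∧ ((α ↔ ¬γ) → β)) = 1 − 1.000 = 0.000
δ ∧ α = min(0.427, 0.185) = 0.185
¬¬¬(((β → α) → β) ∧ ((α ↔ ¬γ) → β)) ↔ (δ ∧ α) = 1 − |0.000 − 0.185| = 1 − 0.185 = 0.815
¬(¬¬¬(((β → α) → β) ∧ ((α ↔ ¬γ) → β)) ↔ (δ ∧ α)) = 1 − 0.815 = 0.185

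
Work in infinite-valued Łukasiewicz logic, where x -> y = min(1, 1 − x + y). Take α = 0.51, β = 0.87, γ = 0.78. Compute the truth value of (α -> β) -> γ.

α -> β = min(1, 1 − 0.51 + 0.87) = min(1, 1.36) = 1.00
(α -> β) -> γ = min(1, 1 − 1.00 + 0.78) = min(1, 0.78) = 0.78

0.78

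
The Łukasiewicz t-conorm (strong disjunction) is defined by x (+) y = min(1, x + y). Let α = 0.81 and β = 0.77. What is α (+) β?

1.00

α (+) β = min(1, 0.81 + 0.77) = min(1, 1.58) = 1.00
For comparison, the Gödel t-conorm max(x, y) would give 0.81.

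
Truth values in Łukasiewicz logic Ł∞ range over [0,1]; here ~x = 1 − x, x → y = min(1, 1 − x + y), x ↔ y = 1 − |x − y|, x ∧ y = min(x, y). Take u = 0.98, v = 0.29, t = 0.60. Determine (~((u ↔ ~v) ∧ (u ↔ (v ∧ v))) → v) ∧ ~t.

0.40

~v = 1 − 0.29 = 0.71
u ↔ ~v = 1 − |0.98 − 0.71| = 1 − 0.27 = 0.73
v ∧ v = min(0.29, 0.29) = 0.29
u ↔ (v ∧ v) = 1 − |0.98 − 0.29| = 1 − 0.69 = 0.31
(u ↔ ~v) ∧ (u ↔ (v ∧ v)) = min(0.73, 0.31) = 0.31
~((u ↔ ~v) ∧ (u ↔ (v ∧ v))) = 1 − 0.31 = 0.69
~((u ↔ ~v) ∧ (u ↔ (v ∧ v))) → v = min(1, 1 − 0.69 + 0.29) = min(1, 0.60) = 0.60
~t = 1 − 0.60 = 0.40
(~((u ↔ ~v) ∧ (u ↔ (v ∧ v))) → v) ∧ ~t = min(0.60, 0.40) = 0.40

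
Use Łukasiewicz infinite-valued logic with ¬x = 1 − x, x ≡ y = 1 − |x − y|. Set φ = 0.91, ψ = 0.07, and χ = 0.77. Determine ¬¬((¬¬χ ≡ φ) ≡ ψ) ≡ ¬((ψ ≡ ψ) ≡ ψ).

¬χ = 1 − 0.77 = 0.23
¬¬χ = 1 − 0.23 = 0.77
¬¬χ ≡ φ = 1 − |0.77 − 0.91| = 1 − 0.14 = 0.86
(¬¬χ ≡ φ) ≡ ψ = 1 − |0.86 − 0.07| = 1 − 0.79 = 0.21
¬((¬¬χ ≡ φ) ≡ ψ) = 1 − 0.21 = 0.79
¬¬((¬¬χ ≡ φ) ≡ ψ) = 1 − 0.79 = 0.21
ψ ≡ ψ = 1 − |0.07 − 0.07| = 1 − 0.00 = 1.00
(ψ ≡ ψ) ≡ ψ = 1 − |1.00 − 0.07| = 1 − 0.93 = 0.07
¬((ψ ≡ ψ) ≡ ψ) = 1 − 0.07 = 0.93
¬¬((¬¬χ ≡ φ) ≡ ψ) ≡ ¬((ψ ≡ ψ) ≡ ψ) = 1 − |0.21 − 0.93| = 1 − 0.72 = 0.28

0.28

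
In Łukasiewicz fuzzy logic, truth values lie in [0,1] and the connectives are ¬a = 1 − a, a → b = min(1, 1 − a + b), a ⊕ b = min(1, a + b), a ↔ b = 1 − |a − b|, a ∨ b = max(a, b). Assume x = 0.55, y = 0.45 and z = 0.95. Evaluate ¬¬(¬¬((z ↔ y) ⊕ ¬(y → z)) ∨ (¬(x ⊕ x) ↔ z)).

0.50

z ↔ y = 1 − |0.95 − 0.45| = 1 − 0.50 = 0.50
y → z = min(1, 1 − 0.45 + 0.95) = min(1, 1.50) = 1.00
¬(y → z) = 1 − 1.00 = 0.00
(z ↔ y) ⊕ ¬(y → z) = min(1, 0.50 + 0.00) = min(1, 0.50) = 0.50
¬((z ↔ y) ⊕ ¬(y → z)) = 1 − 0.50 = 0.50
¬¬((z ↔ y) ⊕ ¬(y → z)) = 1 − 0.50 = 0.50
x ⊕ x = min(1, 0.55 + 0.55) = min(1, 1.10) = 1.00
¬(x ⊕ x) = 1 − 1.00 = 0.00
¬(x ⊕ x) ↔ z = 1 − |0.00 − 0.95| = 1 − 0.95 = 0.05
¬¬((z ↔ y) ⊕ ¬(y → z)) ∨ (¬(x ⊕ x) ↔ z) = max(0.50, 0.05) = 0.50
¬(¬¬((z ↔ y) ⊕ ¬(y → z)) ∨ (¬(x ⊕ x) ↔ z)) = 1 − 0.50 = 0.50
¬¬(¬¬((z ↔ y) ⊕ ¬(y → z)) ∨ (¬(x ⊕ x) ↔ z)) = 1 − 0.50 = 0.50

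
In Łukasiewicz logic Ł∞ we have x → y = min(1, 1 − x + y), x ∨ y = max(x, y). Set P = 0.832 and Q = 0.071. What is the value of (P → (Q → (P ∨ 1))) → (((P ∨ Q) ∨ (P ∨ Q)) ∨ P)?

0.832

P ∨ 1 = max(0.832, 1.000) = 1.000
Q → (P ∨ 1) = min(1, 1 − 0.071 + 1.000) = min(1, 1.929) = 1.000
P → (Q → (P ∨ 1)) = min(1, 1 − 0.832 + 1.000) = min(1, 1.168) = 1.000
P ∨ Q = max(0.832, 0.071) = 0.832
(P ∨ Q) ∨ (P ∨ Q) = max(0.832, 0.832) = 0.832
((P ∨ Q) ∨ (P ∨ Q)) ∨ P = max(0.832, 0.832) = 0.832
(P → (Q → (P ∨ 1))) → (((P ∨ Q) ∨ (P ∨ Q)) ∨ P) = min(1, 1 − 1.000 + 0.832) = min(1, 0.832) = 0.832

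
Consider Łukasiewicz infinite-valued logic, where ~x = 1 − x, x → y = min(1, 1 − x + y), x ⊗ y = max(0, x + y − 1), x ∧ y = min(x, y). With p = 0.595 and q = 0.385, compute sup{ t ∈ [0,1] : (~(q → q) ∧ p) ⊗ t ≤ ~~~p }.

q → q = min(1, 1 − 0.385 + 0.385) = min(1, 1.000) = 1.000
~(q → q) = 1 − 1.000 = 0.000
~(q → q) ∧ p = min(0.000, 0.595) = 0.000
So the left factor is ~(q → q) ∧ p = 0.000.
~p = 1 − 0.595 = 0.405
~~p = 1 − 0.405 = 0.595
~~~p = 1 − 0.595 = 0.405
So the right-hand bound is ~~~p = 0.405.
The residuum of the Łukasiewicz t-norm gives the supremum: min(1, 1 − 0.000 + 0.405).
1 − 0.000 + 0.405 = 1.405, so t = min(1, 1.405) = 1.000.
Check: 0.000 ⊗ 1.000 = max(0, 0.000) = 0.000 ≤ 0.405.

1.000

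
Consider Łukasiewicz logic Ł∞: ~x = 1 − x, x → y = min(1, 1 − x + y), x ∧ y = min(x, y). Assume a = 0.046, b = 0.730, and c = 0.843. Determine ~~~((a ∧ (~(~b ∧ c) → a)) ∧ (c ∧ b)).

~b = 1 − 0.730 = 0.270
~b ∧ c = min(0.270, 0.843) = 0.270
~(~b ∧ c) = 1 − 0.270 = 0.730
~(~b ∧ c) → a = min(1, 1 − 0.730 + 0.046) = min(1, 0.316) = 0.316
a ∧ (~(~b ∧ c) → a) = min(0.046, 0.316) = 0.046
c ∧ b = min(0.843, 0.730) = 0.730
(a ∧ (~(~b ∧ c) → a)) ∧ (c ∧ b) = min(0.046, 0.730) = 0.046
~((a ∧ (~(~b ∧ c) → a)) ∧ (c ∧ b)) = 1 − 0.046 = 0.954
~~((a ∧ (~(~b ∧ c) → a)) ∧ (c ∧ b)) = 1 − 0.954 = 0.046
~~~((a ∧ (~(~b ∧ c) → a)) ∧ (c ∧ b)) = 1 − 0.046 = 0.954

0.954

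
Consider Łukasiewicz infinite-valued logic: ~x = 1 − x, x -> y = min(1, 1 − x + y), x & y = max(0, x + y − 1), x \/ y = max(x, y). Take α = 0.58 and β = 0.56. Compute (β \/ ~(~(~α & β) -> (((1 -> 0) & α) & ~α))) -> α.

0.58

~α = 1 − 0.58 = 0.42
~α & β = max(0, 0.42 + 0.56 − 1) = max(0, -0.02) = 0.00
~(~α & β) = 1 − 0.00 = 1.00
1 -> 0 = min(1, 1 − 1.00 + 0.00) = min(1, 0.00) = 0.00
(1 -> 0) & α = max(0, 0.00 + 0.58 − 1) = max(0, -0.42) = 0.00
((1 -> 0) & α) & ~α = max(0, 0.00 + 0.42 − 1) = max(0, -0.58) = 0.00
~(~α & β) -> (((1 -> 0) & α) & ~α) = min(1, 1 − 1.00 + 0.00) = min(1, 0.00) = 0.00
~(~(~α & β) -> (((1 -> 0) & α) & ~α)) = 1 − 0.00 = 1.00
β \/ ~(~(~α & β) -> (((1 -> 0) & α) & ~α)) = max(0.56, 1.00) = 1.00
(β \/ ~(~(~α & β) -> (((1 -> 0) & α) & ~α))) -> α = min(1, 1 − 1.00 + 0.58) = min(1, 0.58) = 0.58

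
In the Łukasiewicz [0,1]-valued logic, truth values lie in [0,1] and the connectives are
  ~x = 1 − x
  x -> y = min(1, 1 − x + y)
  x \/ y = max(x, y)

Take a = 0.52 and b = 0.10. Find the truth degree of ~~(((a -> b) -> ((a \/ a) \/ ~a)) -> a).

0.58

a -> b = min(1, 1 − 0.52 + 0.10) = min(1, 0.58) = 0.58
a \/ a = max(0.52, 0.52) = 0.52
~a = 1 − 0.52 = 0.48
(a \/ a) \/ ~a = max(0.52, 0.48) = 0.52
(a -> b) -> ((a \/ a) \/ ~a) = min(1, 1 − 0.58 + 0.52) = min(1, 0.94) = 0.94
((a -> b) -> ((a \/ a) \/ ~a)) -> a = min(1, 1 − 0.94 + 0.52) = min(1, 0.58) = 0.58
~(((a -> b) -> ((a \/ a) \/ ~a)) -> a) = 1 − 0.58 = 0.42
~~(((a -> b) -> ((a \/ a) \/ ~a)) -> a) = 1 − 0.42 = 0.58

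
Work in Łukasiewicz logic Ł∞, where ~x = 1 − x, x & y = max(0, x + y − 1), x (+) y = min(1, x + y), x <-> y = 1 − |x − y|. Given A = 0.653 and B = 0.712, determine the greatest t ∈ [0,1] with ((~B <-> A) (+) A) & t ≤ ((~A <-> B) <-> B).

~B = 1 − 0.712 = 0.288
~B <-> A = 1 − |0.288 − 0.653| = 1 − 0.365 = 0.635
(~B <-> A) (+) A = min(1, 0.635 + 0.653) = min(1, 1.288) = 1.000
So the left factor is (~B <-> A) (+) A = 1.000.
~A = 1 − 0.653 = 0.347
~A <-> B = 1 − |0.347 − 0.712| = 1 − 0.365 = 0.635
(~A <-> B) <-> B = 1 − |0.635 − 0.712| = 1 − 0.077 = 0.923
So the right-hand bound is (~A <-> B) <-> B = 0.923.
The residuum of the Łukasiewicz t-norm gives the supremum: min(1, 1 − 1.000 + 0.923).
1 − 1.000 + 0.923 = 0.923, so t = min(1, 0.923) = 0.923.
Check: 1.000 & 0.923 = max(0, 0.923) = 0.923 ≤ 0.923.

0.923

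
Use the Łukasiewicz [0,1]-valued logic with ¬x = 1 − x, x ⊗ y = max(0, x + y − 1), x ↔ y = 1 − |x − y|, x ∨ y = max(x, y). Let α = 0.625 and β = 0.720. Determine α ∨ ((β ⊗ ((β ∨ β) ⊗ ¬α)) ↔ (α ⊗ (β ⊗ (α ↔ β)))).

β ∨ β = max(0.720, 0.720) = 0.720
¬α = 1 − 0.625 = 0.375
(β ∨ β) ⊗ ¬α = max(0, 0.720 + 0.375 − 1) = max(0, 0.095) = 0.095
β ⊗ ((β ∨ β) ⊗ ¬α) = max(0, 0.720 + 0.095 − 1) = max(0, -0.185) = 0.000
α ↔ β = 1 − |0.625 − 0.720| = 1 − 0.095 = 0.905
β ⊗ (α ↔ β) = max(0, 0.720 + 0.905 − 1) = max(0, 0.625) = 0.625
α ⊗ (β ⊗ (α ↔ β)) = max(0, 0.625 + 0.625 − 1) = max(0, 0.250) = 0.250
(β ⊗ ((β ∨ β) ⊗ ¬α)) ↔ (α ⊗ (β ⊗ (α ↔ β))) = 1 − |0.000 − 0.250| = 1 − 0.250 = 0.750
α ∨ ((β ⊗ ((β ∨ β) ⊗ ¬α)) ↔ (α ⊗ (β ⊗ (α ↔ β)))) = max(0.625, 0.750) = 0.750

0.750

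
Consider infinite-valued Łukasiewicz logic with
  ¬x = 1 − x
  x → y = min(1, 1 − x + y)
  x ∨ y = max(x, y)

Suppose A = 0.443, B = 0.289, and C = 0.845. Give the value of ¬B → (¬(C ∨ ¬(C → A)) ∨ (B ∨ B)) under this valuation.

¬B = 1 − 0.289 = 0.711
C → A = min(1, 1 − 0.845 + 0.443) = min(1, 0.598) = 0.598
¬(C → A) = 1 − 0.598 = 0.402
C ∨ ¬(C → A) = max(0.845, 0.402) = 0.845
¬(C ∨ ¬(C → A)) = 1 − 0.845 = 0.155
B ∨ B = max(0.289, 0.289) = 0.289
¬(C ∨ ¬(C → A)) ∨ (B ∨ B) = max(0.155, 0.289) = 0.289
¬B → (¬(C ∨ ¬(C → A)) ∨ (B ∨ B)) = min(1, 1 − 0.711 + 0.289) = min(1, 0.578) = 0.578

0.578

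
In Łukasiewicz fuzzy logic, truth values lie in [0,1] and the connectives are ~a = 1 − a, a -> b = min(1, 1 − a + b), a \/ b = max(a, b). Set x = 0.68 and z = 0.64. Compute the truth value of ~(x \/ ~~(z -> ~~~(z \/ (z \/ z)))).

0.28

z \/ z = max(0.64, 0.64) = 0.64
z \/ (z \/ z) = max(0.64, 0.64) = 0.64
~(z \/ (z \/ z)) = 1 − 0.64 = 0.36
~~(z \/ (z \/ z)) = 1 − 0.36 = 0.64
~~~(z \/ (z \/ z)) = 1 − 0.64 = 0.36
z -> ~~~(z \/ (z \/ z)) = min(1, 1 − 0.64 + 0.36) = min(1, 0.72) = 0.72
~(z -> ~~~(z \/ (z \/ z))) = 1 − 0.72 = 0.28
~~(z -> ~~~(z \/ (z \/ z))) = 1 − 0.28 = 0.72
x \/ ~~(z -> ~~~(z \/ (z \/ z))) = max(0.68, 0.72) = 0.72
~(x \/ ~~(z -> ~~~(z \/ (z \/ z)))) = 1 − 0.72 = 0.28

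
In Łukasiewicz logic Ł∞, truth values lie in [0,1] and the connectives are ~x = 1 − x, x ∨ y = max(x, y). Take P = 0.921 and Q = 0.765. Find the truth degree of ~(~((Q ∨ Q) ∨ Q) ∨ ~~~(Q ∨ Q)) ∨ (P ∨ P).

Q ∨ Q = max(0.765, 0.765) = 0.765
(Q ∨ Q) ∨ Q = max(0.765, 0.765) = 0.765
~((Q ∨ Q) ∨ Q) = 1 − 0.765 = 0.235
~(Q ∨ Q) = 1 − 0.765 = 0.235
~~(Q ∨ Q) = 1 − 0.235 = 0.765
~~~(Q ∨ Q) = 1 − 0.765 = 0.235
~((Q ∨ Q) ∨ Q) ∨ ~~~(Q ∨ Q) = max(0.235, 0.235) = 0.235
~(~((Q ∨ Q) ∨ Q) ∨ ~~~(Q ∨ Q)) = 1 − 0.235 = 0.765
P ∨ P = max(0.921, 0.921) = 0.921
~(~((Q ∨ Q) ∨ Q) ∨ ~~~(Q ∨ Q)) ∨ (P ∨ P) = max(0.765, 0.921) = 0.921

0.921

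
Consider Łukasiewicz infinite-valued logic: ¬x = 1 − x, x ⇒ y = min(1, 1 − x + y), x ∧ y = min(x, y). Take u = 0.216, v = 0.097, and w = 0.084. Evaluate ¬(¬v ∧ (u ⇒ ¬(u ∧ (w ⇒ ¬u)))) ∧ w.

0.084

¬v = 1 − 0.097 = 0.903
¬u = 1 − 0.216 = 0.784
w ⇒ ¬u = min(1, 1 − 0.084 + 0.784) = min(1, 1.700) = 1.000
u ∧ (w ⇒ ¬u) = min(0.216, 1.000) = 0.216
¬(u ∧ (w ⇒ ¬u)) = 1 − 0.216 = 0.784
u ⇒ ¬(u ∧ (w ⇒ ¬u)) = min(1, 1 − 0.216 + 0.784) = min(1, 1.568) = 1.000
¬v ∧ (u ⇒ ¬(u ∧ (w ⇒ ¬u))) = min(0.903, 1.000) = 0.903
¬(¬v ∧ (u ⇒ ¬(u ∧ (w ⇒ ¬u)))) = 1 − 0.903 = 0.097
¬(¬v ∧ (u ⇒ ¬(u ∧ (w ⇒ ¬u)))) ∧ w = min(0.097, 0.084) = 0.084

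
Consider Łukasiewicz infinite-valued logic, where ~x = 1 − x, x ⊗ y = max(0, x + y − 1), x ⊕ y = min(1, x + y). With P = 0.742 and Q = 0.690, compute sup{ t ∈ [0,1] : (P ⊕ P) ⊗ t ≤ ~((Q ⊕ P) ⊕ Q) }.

0.000

P ⊕ P = min(1, 0.742 + 0.742) = min(1, 1.484) = 1.000
So the left factor is P ⊕ P = 1.000.
Q ⊕ P = min(1, 0.690 + 0.742) = min(1, 1.432) = 1.000
(Q ⊕ P) ⊕ Q = min(1, 1.000 + 0.690) = min(1, 1.690) = 1.000
~((Q ⊕ P) ⊕ Q) = 1 − 1.000 = 0.000
So the right-hand bound is ~((Q ⊕ P) ⊕ Q) = 0.000.
The residuum of the Łukasiewicz t-norm gives the supremum: min(1, 1 − 1.000 + 0.000).
1 − 1.000 + 0.000 = 0.000, so t = min(1, 0.000) = 0.000.
Check: 1.000 ⊗ 0.000 = max(0, 0.000) = 0.000 ≤ 0.000.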